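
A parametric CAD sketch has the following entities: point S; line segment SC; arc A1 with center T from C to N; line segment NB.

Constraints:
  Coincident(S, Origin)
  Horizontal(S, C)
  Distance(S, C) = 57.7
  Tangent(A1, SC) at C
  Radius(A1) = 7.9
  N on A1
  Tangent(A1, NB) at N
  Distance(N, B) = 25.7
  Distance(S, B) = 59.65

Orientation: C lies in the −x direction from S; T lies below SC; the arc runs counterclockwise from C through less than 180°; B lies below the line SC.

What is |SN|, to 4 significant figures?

65.36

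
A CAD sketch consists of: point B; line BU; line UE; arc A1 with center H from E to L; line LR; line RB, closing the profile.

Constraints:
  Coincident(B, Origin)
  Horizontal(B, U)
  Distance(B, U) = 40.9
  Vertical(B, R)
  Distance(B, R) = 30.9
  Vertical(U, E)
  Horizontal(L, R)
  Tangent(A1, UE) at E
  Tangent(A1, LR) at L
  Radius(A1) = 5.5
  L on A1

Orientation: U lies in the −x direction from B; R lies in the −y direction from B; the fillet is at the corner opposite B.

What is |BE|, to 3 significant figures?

48.1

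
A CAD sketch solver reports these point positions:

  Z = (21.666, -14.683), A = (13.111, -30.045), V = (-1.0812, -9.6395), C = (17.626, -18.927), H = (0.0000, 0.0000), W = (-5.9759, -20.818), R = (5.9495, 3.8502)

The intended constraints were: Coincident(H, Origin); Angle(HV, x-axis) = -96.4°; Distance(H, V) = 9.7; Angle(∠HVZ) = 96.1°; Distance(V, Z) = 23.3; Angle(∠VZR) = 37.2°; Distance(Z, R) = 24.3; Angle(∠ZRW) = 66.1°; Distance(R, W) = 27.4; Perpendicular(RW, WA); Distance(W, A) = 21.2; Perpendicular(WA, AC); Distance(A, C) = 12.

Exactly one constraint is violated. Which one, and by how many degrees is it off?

Perpendicular(WA, AC) — off by 3.70°.

H = (0.00, 0.00) ✓; HV at -96.40° ✓; |HV| = 9.700 ✓; ∠HVZ = 96.10° ✓; |VZ| = 23.30 ✓; ∠VZR = 37.20° ✓; |ZR| = 24.30 ✓; ∠ZRW = 66.10° ✓; |RW| = 27.40 ✓; ∠(RW, WA) = 90.00° ✓; |WA| = 21.20 ✓; ∠(WA, AC) = 93.70° ✗; |AC| = 12.00 ✓.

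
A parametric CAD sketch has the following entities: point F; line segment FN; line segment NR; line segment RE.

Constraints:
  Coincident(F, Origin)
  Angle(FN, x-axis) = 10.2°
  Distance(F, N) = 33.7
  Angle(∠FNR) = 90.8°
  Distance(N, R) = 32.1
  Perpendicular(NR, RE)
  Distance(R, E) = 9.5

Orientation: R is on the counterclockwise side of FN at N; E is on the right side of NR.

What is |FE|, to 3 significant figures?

54.1

∠FNR = 90.8°, so NR runs at 10.2° + (180° − 90.8°) = 99.4° from the x-axis; with |NR| = 32.1, R = N + 32.1·(cos 99.4°, sin 99.4°) = (27.9, 37.6). The perpendicularity gives RE at right angles to NR; with |RE| = 9.5 on the right of NR, E = R + 9.5·(0.987, 0.163) = (37.3, 39.2). Then |FE| = |E − F| = 54.1.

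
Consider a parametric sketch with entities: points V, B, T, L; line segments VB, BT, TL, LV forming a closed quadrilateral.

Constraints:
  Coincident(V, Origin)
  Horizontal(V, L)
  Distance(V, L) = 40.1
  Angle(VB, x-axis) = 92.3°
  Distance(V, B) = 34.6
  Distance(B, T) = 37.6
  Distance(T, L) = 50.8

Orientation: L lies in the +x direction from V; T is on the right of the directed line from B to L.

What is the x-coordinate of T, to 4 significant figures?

-10.67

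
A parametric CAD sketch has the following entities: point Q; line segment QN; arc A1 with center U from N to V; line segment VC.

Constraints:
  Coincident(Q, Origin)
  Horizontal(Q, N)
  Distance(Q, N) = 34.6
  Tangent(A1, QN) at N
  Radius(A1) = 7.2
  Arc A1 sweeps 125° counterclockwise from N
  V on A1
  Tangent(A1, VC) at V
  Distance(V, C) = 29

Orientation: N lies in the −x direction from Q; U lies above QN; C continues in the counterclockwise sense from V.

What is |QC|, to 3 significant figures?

57.3

On A1, N sits at bearing -90° from U; a 125° counterclockwise sweep puts V at bearing 35°, so V = U + 7.2·(cos 35°, sin 35°) = (-28.7, 11.3). Since A1 is tangent to VC there, UV ⟂ VC, so VC runs along (−sin 35°, cos 35°); with |VC| = 29.0, C = (-45.3, 35.1). Then |QC| = |C − Q| = 57.3.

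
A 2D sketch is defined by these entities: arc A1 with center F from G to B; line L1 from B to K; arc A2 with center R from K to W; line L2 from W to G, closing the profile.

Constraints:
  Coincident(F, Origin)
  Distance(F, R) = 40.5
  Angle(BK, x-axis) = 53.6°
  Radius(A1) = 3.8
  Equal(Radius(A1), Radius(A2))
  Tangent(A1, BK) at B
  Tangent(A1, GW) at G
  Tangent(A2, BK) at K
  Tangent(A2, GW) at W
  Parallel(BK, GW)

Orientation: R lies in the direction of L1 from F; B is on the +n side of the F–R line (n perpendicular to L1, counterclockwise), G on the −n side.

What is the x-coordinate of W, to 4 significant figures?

27.09

The slot axis is L1's direction at 53.6°, so u = (cos 53.6°, sin 53.6°) = (0.5934, 0.8049) and n = (−sin 53.6°, cos 53.6°) = (-0.8049, 0.5934). F is at the origin and R lies 40.5 along u from F, so R = 40.5·u = (24.03, 32.60). Tangency of A1 to both parallel lines with radius 3.8 puts B and G at F ± 3.8·n: B = (-3.059, 2.255), G = (3.059, -2.255). Equal radii place K and W the same way about R: K = R + 3.8·n = (20.97, 34.85), W = R − 3.8·n = (27.09, 30.34). So W.x = 27.09.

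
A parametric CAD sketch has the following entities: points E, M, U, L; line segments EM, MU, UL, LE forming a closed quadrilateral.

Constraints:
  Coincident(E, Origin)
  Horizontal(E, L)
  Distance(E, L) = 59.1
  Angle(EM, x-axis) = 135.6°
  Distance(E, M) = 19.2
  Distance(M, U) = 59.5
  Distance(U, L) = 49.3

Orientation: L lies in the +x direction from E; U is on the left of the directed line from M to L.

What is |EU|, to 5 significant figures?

57.770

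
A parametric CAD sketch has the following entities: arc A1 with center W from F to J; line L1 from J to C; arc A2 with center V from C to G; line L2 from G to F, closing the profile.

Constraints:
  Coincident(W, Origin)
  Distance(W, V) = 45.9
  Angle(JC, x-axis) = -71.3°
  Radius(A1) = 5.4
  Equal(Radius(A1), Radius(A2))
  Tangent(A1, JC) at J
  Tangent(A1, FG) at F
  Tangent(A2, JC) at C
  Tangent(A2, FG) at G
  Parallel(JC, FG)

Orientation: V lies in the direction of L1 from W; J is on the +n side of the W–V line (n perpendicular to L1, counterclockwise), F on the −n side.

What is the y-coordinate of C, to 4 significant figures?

-41.75

The slot axis is L1's direction at -71.3°, so u = (cos -71.3°, sin -71.3°) = (0.3206, -0.9472) and n = (−sin -71.3°, cos -71.3°) = (0.9472, 0.3206). W is at the origin and V lies 45.9 along u from W, so V = 45.9·u = (14.72, -43.48). Tangency of A1 to both parallel lines with radius 5.4 puts J and F at W ± 5.4·n: J = (5.115, 1.731), F = (-5.115, -1.731). Equal radii place C and G the same way about V: C = V + 5.4·n = (19.83, -41.75), G = V − 5.4·n = (9.601, -45.21). So C.y = -41.75.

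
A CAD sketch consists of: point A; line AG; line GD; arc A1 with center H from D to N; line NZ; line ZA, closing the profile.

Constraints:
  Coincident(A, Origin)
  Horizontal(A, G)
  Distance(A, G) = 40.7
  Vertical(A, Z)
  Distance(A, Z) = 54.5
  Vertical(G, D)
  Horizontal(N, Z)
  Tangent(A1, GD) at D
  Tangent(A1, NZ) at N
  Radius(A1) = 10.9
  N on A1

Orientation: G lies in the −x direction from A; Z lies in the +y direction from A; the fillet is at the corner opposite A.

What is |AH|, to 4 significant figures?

52.81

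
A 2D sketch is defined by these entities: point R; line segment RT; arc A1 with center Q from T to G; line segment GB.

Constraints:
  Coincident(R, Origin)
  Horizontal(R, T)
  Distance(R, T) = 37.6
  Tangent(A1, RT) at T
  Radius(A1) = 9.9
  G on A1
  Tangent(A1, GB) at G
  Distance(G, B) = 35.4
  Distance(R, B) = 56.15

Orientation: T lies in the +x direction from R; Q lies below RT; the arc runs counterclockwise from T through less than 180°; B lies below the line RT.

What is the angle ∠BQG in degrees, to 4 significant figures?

74.38°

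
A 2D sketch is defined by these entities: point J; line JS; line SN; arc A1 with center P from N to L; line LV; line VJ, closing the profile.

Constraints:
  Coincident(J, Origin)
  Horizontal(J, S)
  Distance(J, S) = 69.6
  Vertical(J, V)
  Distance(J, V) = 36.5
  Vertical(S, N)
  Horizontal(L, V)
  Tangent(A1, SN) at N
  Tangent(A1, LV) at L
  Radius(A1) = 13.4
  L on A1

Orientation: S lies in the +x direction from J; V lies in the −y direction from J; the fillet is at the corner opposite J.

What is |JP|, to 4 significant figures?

60.76

J and V share the same x with |JV| = 36.5 and V on the −y side, so V = (0.000, -36.50). The virtual corner opposite J is at (69.60, -36.50). Since A1 is tangent to SN there, PN ⟂ SN and the tangent condition forces PL to be normal to LV, with radius 13.4, so the center P sits 13.4 in from both sides at P = (56.20, -23.10). Then |JP| = |P − J| = 60.76.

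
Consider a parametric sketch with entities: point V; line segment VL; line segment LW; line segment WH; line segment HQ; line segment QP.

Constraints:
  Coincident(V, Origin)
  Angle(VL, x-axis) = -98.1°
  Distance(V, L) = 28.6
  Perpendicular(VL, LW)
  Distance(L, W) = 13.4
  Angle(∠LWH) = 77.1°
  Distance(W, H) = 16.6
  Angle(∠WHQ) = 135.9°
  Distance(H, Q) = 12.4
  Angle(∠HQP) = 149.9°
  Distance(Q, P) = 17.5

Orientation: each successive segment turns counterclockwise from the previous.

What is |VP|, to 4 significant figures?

18.80

V is at the origin; VL runs at -98.1° with length 28.6, so L = (-4.030, -28.31). The perpendicularity gives LW at right angles to VL, so LW runs at -8.100°; with |LW| = 13.4, W = (9.237, -30.20). ∠LWH = 77.1° gives WH at 94.80° from the x-axis; with |WH| = 16.6, H = (7.847, -13.66). ∠WHQ = 135.9° gives HQ at 138.9° from the x-axis; with |HQ| = 12.4, Q = (-1.497, -5.510). ∠HQP = 149.9° gives QP at 169.0° from the x-axis; with |QP| = 17.5, P = (-18.68, -2.170). Then |VP| = |P − V| = 18.80.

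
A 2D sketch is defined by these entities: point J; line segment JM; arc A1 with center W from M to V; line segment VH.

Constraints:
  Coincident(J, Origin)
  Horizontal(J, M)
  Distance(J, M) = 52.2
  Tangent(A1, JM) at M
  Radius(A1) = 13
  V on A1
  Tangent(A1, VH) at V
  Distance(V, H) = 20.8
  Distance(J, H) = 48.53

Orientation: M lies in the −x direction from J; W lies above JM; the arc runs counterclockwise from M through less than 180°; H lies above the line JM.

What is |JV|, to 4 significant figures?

40.90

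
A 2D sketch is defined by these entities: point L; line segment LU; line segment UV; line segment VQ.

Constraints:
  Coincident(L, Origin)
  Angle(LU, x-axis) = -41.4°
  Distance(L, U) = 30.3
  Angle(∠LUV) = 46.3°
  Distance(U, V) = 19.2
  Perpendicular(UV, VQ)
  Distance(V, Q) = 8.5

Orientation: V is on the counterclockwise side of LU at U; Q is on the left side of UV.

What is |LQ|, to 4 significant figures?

13.52

∠LUV = 46.3°, so UV runs at -41.4° + (180° − 46.3°) = 92.30° from the x-axis; with |UV| = 19.2, V = U + 19.2·(cos 92.30°, sin 92.30°) = (21.96, -0.8532). The perpendicularity gives VQ at right angles to UV; with |VQ| = 8.5 on the left of UV, Q = V + 8.5·(-0.9992, -0.04013) = (13.46, -1.194). Then |LQ| = |Q − L| = 13.52.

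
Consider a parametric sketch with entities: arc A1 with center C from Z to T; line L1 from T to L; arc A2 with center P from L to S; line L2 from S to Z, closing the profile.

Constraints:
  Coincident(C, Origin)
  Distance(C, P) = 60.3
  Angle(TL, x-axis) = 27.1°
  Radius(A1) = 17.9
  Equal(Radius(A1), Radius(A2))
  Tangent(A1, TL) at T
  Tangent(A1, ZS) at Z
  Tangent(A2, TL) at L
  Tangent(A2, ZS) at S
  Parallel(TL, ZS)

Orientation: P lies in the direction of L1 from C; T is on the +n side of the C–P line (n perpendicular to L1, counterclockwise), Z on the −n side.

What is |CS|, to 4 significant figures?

62.90

The slot axis is L1's direction at 27.1°, so u = (cos 27.1°, sin 27.1°) = (0.8902, 0.4555) and n = (−sin 27.1°, cos 27.1°) = (-0.4555, 0.8902). C is at the origin and P lies 60.3 along u from C, so P = 60.3·u = (53.68, 27.47). Tangency of A1 to both parallel lines with radius 17.9 puts T and Z at C ± 17.9·n: T = (-8.154, 15.93), Z = (8.154, -15.93). Equal radii place L and S the same way about P: L = P + 17.9·n = (45.53, 43.40), S = P − 17.9·n = (61.83, 11.53). Then |CS| = |S − C| = 62.90.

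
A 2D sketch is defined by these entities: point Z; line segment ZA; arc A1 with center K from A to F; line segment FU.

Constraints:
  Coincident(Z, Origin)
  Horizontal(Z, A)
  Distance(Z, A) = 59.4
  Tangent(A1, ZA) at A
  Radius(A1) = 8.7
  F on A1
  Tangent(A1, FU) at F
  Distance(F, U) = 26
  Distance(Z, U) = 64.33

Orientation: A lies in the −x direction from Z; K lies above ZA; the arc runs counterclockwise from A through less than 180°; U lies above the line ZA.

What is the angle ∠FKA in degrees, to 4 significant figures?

96.38°

Checks: |KF| = 8.700 ✓; ∠(KF, FU) = 90.00° ✓; |FU| = 26.00 ✓; |ZU| = 64.33 ✓.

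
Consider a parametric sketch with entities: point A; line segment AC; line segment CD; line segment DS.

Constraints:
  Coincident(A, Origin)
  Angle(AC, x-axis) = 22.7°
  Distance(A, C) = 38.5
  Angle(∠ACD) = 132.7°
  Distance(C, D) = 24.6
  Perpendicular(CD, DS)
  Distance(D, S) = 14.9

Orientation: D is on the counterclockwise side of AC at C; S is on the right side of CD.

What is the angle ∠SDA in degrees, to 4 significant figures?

119.2°

A is at the origin; AC runs at 22.7° with length 38.5, so C = 38.5·(cos 22.7°, sin 22.7°) = (35.52, 14.86). ∠ACD = 132.7°, so CD runs at 22.7° + (180° − 132.7°) = 70.00° from the x-axis; with |CD| = 24.6, D = C + 24.6·(cos 70.00°, sin 70.00°) = (43.93, 37.97). CD is perpendicular to DS; with |DS| = 14.9 on the right of CD, S = D + 14.9·(0.9397, -0.3420) = (57.93, 32.88). Then cos ∠SDA = DS·DA / (|DS||DA|), giving 119.2°.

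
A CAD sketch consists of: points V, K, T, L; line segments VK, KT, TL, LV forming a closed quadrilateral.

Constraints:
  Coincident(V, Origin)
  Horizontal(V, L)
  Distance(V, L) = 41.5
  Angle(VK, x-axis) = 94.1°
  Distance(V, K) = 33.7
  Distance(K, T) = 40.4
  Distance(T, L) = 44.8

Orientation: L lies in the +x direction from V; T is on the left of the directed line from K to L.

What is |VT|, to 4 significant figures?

57.56

Checks: |KT| = 40.40 ✓; |TL| = 44.80 ✓.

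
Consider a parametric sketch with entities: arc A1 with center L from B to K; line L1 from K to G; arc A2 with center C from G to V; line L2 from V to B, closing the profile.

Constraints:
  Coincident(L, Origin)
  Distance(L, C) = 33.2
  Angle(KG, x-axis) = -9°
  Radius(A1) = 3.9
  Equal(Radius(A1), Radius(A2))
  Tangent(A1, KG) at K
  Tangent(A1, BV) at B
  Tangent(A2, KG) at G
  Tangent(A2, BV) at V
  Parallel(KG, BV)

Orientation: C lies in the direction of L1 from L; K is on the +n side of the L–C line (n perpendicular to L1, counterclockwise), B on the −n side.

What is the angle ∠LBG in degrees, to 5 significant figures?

76.779°

The slot axis is L1's direction at -9.0°, so u = (cos -9.0°, sin -9.0°) = (0.98769, -0.15643) and n = (−sin -9.0°, cos -9.0°) = (0.15643, 0.98769). L is at the origin and C lies 33.2 along u from L, so C = 33.2·u = (32.791, -5.1936). Tangency of A1 to both parallel lines with radius 3.9 puts K and B at L ± 3.9·n: K = (0.61009, 3.8520), B = (-0.61009, -3.8520). Equal radii place G and V the same way about C: G = C + 3.9·n = (33.401, -1.3416), V = C − 3.9·n = (32.181, -9.0456). Then cos ∠LBG = BL·BG / (|BL||BG|), giving 76.779°.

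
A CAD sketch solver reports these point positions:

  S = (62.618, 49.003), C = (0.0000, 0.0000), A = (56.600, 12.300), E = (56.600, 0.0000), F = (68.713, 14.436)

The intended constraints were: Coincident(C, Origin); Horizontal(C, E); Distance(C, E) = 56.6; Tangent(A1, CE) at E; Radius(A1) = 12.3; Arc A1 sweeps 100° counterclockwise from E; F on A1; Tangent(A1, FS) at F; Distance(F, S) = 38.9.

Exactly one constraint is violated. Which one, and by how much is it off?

Distance(F, S) = 38.9 — off by 3.80.

C = (0.00, 0.00) ✓; C.y = 0.00, E.y = 0.00 ✓; |CE| = 56.60 ✓; ∠(AE, EC) = 90.00° ✓; |AE| = 12.30 ✓; bearing(A→F) − bearing(A→E) = 100.0° ✓; |AF| = 12.30 ✓; ∠(AF, FS) = 90.00° ✓; |FS| = 35.10 ✗.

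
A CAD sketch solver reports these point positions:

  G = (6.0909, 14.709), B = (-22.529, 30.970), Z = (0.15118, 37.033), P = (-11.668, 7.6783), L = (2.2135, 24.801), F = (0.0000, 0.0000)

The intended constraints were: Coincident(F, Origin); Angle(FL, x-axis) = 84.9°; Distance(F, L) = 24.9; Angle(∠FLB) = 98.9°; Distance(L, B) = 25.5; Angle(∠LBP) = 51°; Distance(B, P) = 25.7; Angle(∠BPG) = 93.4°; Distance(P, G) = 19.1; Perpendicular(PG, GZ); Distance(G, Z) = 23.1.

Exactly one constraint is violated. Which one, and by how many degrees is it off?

Perpendicular(PG, GZ) — off by 6.70°.

F = (0.00, 0.00) ✓; FL at 84.90° ✓; |FL| = 24.90 ✓; ∠FLB = 98.90° ✓; |LB| = 25.50 ✓; ∠LBP = 51.00° ✓; |BP| = 25.70 ✓; ∠BPG = 93.40° ✓; |PG| = 19.10 ✓; ∠(PG, GZ) = 83.30° ✗; |GZ| = 23.10 ✓.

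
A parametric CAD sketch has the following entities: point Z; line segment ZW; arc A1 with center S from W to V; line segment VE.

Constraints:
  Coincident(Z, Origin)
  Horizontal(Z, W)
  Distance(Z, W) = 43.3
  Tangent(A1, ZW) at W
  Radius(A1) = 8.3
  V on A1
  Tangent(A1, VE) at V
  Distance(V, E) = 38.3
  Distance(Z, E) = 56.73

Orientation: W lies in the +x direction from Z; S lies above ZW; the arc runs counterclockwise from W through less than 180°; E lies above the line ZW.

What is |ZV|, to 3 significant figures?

52.1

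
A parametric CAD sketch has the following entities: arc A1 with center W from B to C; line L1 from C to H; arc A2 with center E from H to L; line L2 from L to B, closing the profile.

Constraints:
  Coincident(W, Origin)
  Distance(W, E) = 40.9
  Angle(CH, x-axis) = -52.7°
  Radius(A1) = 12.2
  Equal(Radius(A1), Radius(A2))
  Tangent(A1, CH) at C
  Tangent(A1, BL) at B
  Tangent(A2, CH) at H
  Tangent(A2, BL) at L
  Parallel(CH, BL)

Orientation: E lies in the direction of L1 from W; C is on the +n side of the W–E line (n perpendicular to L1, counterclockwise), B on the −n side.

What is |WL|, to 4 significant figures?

42.68

The slot axis is L1's direction at -52.7°, so u = (cos -52.7°, sin -52.7°) = (0.6060, -0.7955) and n = (−sin -52.7°, cos -52.7°) = (0.7955, 0.6060). W is at the origin and E lies 40.9 along u from W, so E = 40.9·u = (24.78, -32.53). Tangency of A1 to both parallel lines with radius 12.2 puts C and B at W ± 12.2·n: C = (9.705, 7.393), B = (-9.705, -7.393). Equal radii place H and L the same way about E: H = E + 12.2·n = (34.49, -25.14), L = E − 12.2·n = (15.08, -39.93). Then |WL| = |L − W| = 42.68.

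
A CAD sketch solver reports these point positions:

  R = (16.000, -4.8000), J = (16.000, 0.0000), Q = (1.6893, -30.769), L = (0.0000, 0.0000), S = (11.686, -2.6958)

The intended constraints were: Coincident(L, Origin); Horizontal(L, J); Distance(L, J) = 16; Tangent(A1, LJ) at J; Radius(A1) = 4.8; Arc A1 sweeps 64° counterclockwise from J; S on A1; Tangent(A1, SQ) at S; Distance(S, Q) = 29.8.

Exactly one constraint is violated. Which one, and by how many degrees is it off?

Tangent(A1, SQ) at S — off by 6.40°.

L = (0.00, 0.00) ✓; L.y = 0.00, J.y = 0.00 ✓; |LJ| = 16.00 ✓; ∠(RJ, JL) = 90.00° ✓; |RJ| = 4.800 ✓; bearing(R→S) − bearing(R→J) = 64.00° ✓; |RS| = 4.800 ✓; ∠(RS, SQ) = 83.60° ✗; |SQ| = 29.80 ✓.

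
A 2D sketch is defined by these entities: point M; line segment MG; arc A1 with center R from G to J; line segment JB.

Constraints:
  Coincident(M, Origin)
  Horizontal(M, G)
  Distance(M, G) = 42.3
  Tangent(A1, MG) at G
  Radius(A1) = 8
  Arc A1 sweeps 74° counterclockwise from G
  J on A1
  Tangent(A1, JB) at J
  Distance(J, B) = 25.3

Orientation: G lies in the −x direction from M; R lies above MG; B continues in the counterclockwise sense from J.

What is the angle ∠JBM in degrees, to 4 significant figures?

58.54°

On A1, G sits at bearing -90° from R; a 74° counterclockwise sweep puts J at bearing -16°, so J = R + 8.0·(cos -16°, sin -16°) = (-34.61, 5.795). Tangency of A1 to JB means the radius RJ is perpendicular to JB, so JB runs along (−sin -16°, cos -16°); with |JB| = 25.3, B = (-27.64, 30.11). Then cos ∠JBM = BJ·BM / (|BJ||BM|), giving 58.54°.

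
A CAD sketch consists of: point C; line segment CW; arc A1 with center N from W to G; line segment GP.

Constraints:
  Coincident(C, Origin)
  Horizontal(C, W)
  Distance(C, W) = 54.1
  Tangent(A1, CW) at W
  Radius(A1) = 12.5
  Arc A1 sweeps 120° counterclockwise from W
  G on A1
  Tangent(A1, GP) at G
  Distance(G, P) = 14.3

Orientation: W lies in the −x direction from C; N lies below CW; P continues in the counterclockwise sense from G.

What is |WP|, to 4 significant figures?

31.35

C is at the origin; CW is horizontal with |CW| = 54.1 and W on the −x side, so W = (-54.10, 0.000). A1 meets CW tangentially, so NW is at right angles to CW, so N = W + (0, -12.5) = (-54.10, -12.50). On A1, W sits at bearing 90° from N; a 120° counterclockwise sweep puts G at bearing 210°, so G = N + 12.5·(cos 210°, sin 210°) = (-64.93, -18.75). Tangency of A1 to GP means the radius NG is perpendicular to GP, so GP runs along (−sin 210°, cos 210°); with |GP| = 14.3, P = (-57.78, -31.13). Then |WP| = |P − W| = 31.35.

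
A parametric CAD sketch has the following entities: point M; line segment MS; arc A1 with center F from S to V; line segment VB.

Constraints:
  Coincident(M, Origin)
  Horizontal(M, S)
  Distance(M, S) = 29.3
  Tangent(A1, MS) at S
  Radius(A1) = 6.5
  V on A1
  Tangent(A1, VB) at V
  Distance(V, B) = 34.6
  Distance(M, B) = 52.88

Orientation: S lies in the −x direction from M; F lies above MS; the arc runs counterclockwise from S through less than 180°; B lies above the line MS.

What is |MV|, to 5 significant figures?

24.512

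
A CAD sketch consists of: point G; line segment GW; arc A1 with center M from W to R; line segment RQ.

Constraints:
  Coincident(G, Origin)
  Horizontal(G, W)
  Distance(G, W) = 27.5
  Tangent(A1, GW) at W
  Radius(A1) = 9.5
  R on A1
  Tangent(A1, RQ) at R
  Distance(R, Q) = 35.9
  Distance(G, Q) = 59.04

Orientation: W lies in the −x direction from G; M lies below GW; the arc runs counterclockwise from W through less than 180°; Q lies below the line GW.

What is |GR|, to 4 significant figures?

38.12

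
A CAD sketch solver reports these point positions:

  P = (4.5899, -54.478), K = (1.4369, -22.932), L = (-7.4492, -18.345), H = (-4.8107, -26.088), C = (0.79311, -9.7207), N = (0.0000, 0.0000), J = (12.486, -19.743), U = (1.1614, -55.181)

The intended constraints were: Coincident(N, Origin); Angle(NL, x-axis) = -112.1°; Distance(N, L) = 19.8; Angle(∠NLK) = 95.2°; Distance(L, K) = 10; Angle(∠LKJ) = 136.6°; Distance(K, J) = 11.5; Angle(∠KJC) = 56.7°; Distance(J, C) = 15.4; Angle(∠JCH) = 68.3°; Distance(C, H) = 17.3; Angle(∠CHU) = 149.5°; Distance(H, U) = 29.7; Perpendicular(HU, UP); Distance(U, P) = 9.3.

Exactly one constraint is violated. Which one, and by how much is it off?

Distance(U, P) = 9.3 — off by 5.80.

N = (0.00, 0.00) ✓; NL at -112.1° ✓; |NL| = 19.80 ✓; ∠NLK = 95.20° ✓; |LK| = 10.00 ✓; ∠LKJ = 136.6° ✓; |KJ| = 11.50 ✓; ∠KJC = 56.70° ✓; |JC| = 15.40 ✓; ∠JCH = 68.30° ✓; |CH| = 17.30 ✓; ∠CHU = 149.5° ✓; |HU| = 29.70 ✓; ∠(HU, UP) = 89.99° ✓; |UP| = 3.500 ✗.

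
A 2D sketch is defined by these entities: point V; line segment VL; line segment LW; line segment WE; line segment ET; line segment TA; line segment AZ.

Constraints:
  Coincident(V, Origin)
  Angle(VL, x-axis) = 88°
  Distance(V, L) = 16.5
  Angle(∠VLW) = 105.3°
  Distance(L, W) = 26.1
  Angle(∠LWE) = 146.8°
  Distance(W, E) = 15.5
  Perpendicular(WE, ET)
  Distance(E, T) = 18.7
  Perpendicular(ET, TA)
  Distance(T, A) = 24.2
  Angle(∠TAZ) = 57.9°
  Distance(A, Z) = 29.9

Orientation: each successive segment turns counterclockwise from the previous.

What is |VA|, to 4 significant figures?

13.88

V is at the origin; VL runs at 88.0° with length 16.5, so L = (0.5758, 16.49). ∠VLW = 105.3° gives LW at 162.7° from the x-axis; with |LW| = 26.1, W = (-24.34, 24.25). ∠LWE = 146.8° gives WE at -164.1° from the x-axis; with |WE| = 15.5, E = (-39.25, 20.01). WE ⟂ ET, so ET runs at -74.10°; with |ET| = 18.7, T = (-34.13, 2.021). ET ⟂ TA, so TA runs at 15.90°; with |TA| = 24.2, A = (-10.85, 8.650). Then |VA| = |A − V| = 13.88.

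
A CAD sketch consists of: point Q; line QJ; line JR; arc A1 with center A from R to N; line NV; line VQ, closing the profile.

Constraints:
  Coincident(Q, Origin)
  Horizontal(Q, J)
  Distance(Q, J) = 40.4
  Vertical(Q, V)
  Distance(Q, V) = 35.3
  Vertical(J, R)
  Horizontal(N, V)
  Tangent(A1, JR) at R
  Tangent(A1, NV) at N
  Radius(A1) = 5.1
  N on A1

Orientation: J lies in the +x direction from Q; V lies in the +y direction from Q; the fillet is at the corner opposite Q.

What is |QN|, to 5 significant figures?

49.922

Q is at the origin; Q and J share the same y with |QJ| = 40.4 and J on the +x side, so J = (40.400, 0.0000). QV is vertical with |QV| = 35.3 and V on the +y side, so V = (0.0000, 35.300). The virtual corner opposite Q is at (40.400, 35.300). A1 meets JR tangentially, so AR is at right angles to JR and since A1 is tangent to NV there, AN ⟂ NV, with radius 5.1, so the center A sits 5.1 in from both sides at A = (35.300, 30.200). That places the tangent points at R = (40.400, 30.200) on JR and N = (35.300, 35.300) on NV. Then |QN| = |N − Q| = 49.922.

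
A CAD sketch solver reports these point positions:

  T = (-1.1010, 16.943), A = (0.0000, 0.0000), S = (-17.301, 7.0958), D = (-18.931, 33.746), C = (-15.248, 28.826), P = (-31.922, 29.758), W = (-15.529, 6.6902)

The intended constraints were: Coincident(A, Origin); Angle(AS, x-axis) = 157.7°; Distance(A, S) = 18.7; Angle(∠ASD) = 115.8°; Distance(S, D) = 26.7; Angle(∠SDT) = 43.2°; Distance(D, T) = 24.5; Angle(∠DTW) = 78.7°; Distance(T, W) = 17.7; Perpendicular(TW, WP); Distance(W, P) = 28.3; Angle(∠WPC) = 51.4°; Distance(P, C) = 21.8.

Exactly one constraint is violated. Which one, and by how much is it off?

Distance(P, C) = 21.8 — off by 5.10.

A = (0.00, 0.00) ✓; AS at 157.7° ✓; |AS| = 18.70 ✓; ∠ASD = 115.8° ✓; |SD| = 26.70 ✓; ∠SDT = 43.20° ✓; |DT| = 24.50 ✓; ∠DTW = 78.70° ✓; |TW| = 17.70 ✓; ∠(TW, WP) = 90.00° ✓; |WP| = 28.30 ✓; ∠WPC = 51.40° ✓; |PC| = 16.70 ✗.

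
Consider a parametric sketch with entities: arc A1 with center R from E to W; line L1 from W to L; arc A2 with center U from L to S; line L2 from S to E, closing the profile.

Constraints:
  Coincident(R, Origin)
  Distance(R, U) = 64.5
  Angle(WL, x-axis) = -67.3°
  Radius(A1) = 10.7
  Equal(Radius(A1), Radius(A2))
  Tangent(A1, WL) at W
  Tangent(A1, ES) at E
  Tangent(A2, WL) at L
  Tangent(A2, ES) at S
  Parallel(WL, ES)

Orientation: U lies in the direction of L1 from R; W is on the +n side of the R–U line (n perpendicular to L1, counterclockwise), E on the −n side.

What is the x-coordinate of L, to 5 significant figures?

34.762

Tangency of A1 to both parallel lines with radius 10.7 puts W and E at R ± 10.7·n: W = (9.8712, 4.1292), E = (-9.8712, -4.1292). Equal radii place L and S the same way about U: L = U + 10.7·n = (34.762, -55.375), S = U − 10.7·n = (15.020, -63.633). So L.x = 34.762.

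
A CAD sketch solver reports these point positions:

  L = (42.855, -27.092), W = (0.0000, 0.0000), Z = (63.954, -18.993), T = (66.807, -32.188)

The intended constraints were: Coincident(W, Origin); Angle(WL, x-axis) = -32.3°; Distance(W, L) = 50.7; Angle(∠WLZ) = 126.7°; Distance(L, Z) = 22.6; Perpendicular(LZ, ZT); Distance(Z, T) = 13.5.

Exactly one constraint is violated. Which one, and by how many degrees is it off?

Perpendicular(LZ, ZT) — off by 8.80°.

W = (0.00, 0.00) ✓; WL at -32.30° ✓; |WL| = 50.70 ✓; ∠WLZ = 126.7° ✓; |LZ| = 22.60 ✓; ∠(LZ, ZT) = 98.80° ✗; |ZT| = 13.50 ✓.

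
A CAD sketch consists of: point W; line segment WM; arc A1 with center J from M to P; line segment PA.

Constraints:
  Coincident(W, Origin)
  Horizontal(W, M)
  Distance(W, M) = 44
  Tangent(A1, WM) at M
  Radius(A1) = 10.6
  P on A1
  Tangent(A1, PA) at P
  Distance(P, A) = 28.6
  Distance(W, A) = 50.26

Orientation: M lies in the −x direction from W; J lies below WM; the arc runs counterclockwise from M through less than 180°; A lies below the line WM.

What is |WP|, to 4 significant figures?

54.71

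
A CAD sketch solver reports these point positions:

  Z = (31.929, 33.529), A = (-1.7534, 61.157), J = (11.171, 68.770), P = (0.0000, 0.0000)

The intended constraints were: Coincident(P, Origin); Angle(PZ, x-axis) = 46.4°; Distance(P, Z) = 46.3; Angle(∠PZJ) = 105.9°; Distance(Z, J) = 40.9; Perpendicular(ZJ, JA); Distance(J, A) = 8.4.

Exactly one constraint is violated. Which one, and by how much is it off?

Distance(J, A) = 8.4 — off by 6.60.

P = (0.00, 0.00) ✓; PZ at 46.40° ✓; |PZ| = 46.30 ✓; ∠PZJ = 105.9° ✓; |ZJ| = 40.90 ✓; ∠(ZJ, JA) = 90.00° ✓; |JA| = 15.00 ✗.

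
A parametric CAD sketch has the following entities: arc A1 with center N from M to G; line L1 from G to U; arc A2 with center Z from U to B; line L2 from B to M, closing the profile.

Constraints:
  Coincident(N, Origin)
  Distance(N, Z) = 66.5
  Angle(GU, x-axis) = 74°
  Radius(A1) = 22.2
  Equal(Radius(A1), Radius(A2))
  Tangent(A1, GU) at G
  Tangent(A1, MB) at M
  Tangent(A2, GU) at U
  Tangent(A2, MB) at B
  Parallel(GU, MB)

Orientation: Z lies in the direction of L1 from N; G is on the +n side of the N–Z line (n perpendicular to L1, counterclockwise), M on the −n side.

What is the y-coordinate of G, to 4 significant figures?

6.119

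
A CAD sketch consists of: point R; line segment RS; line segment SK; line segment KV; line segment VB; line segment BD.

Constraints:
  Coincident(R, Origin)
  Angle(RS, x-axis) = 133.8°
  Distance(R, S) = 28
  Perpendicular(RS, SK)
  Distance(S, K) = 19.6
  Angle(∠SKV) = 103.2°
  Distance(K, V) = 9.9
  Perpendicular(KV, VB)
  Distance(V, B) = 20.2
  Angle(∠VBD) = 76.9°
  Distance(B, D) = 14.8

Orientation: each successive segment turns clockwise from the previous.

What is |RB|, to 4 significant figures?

13.92

R is at the origin; RS runs at 133.8° with length 28.0, so S = (-19.38, 20.21). The perpendicularity gives SK at right angles to RS, so SK runs at 43.80°; with |SK| = 19.6, K = (-5.234, 33.78). ∠SKV = 103.2° gives KV at -33.00° from the x-axis; with |KV| = 9.9, V = (3.069, 28.38). KV is perpendicular to VB, so VB runs at -123.0°; with |VB| = 20.2, B = (-7.932, 11.44). Then |RB| = |B − R| = 13.92.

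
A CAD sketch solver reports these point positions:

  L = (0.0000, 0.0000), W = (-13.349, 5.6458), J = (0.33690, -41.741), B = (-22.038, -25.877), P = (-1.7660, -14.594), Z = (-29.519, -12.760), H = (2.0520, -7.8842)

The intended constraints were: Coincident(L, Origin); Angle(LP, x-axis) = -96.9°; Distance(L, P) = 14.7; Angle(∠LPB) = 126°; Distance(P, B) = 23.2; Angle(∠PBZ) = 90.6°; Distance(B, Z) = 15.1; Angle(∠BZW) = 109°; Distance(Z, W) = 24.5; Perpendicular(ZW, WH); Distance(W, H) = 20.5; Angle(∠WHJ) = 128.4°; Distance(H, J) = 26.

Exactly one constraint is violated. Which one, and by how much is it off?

Distance(H, J) = 26 — off by 7.90.

L = (0.00, 0.00) ✓; LP at -96.90° ✓; |LP| = 14.70 ✓; ∠LPB = 126.0° ✓; |PB| = 23.20 ✓; ∠PBZ = 90.60° ✓; |BZ| = 15.10 ✓; ∠BZW = 109.0° ✓; |ZW| = 24.50 ✓; ∠(ZW, WH) = 90.00° ✓; |WH| = 20.50 ✓; ∠WHJ = 128.4° ✓; |HJ| = 33.90 ✗.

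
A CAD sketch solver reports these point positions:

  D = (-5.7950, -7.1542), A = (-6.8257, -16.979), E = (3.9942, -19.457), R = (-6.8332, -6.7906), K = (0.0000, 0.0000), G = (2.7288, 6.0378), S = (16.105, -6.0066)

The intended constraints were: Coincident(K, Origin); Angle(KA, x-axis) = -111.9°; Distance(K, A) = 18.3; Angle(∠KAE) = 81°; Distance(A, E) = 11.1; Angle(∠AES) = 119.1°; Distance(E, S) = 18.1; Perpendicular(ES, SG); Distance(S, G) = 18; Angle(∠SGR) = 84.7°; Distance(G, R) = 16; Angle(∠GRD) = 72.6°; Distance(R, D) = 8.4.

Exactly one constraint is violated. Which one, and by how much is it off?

Distance(R, D) = 8.4 — off by 7.30.

K = (0.00, 0.00) ✓; KA at -111.9° ✓; |KA| = 18.30 ✓; ∠KAE = 81.00° ✓; |AE| = 11.10 ✓; ∠AES = 119.1° ✓; |ES| = 18.10 ✓; ∠(ES, SG) = 90.00° ✓; |SG| = 18.00 ✓; ∠SGR = 84.70° ✓; |GR| = 16.00 ✓; ∠GRD = 72.60° ✓; |RD| = 1.100 ✗.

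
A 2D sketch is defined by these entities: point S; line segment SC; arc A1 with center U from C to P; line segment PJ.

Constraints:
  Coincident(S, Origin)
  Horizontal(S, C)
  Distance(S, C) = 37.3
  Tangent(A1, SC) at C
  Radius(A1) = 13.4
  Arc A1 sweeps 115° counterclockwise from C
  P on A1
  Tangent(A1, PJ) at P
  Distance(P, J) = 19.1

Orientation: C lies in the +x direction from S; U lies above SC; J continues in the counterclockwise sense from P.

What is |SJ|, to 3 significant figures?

55.1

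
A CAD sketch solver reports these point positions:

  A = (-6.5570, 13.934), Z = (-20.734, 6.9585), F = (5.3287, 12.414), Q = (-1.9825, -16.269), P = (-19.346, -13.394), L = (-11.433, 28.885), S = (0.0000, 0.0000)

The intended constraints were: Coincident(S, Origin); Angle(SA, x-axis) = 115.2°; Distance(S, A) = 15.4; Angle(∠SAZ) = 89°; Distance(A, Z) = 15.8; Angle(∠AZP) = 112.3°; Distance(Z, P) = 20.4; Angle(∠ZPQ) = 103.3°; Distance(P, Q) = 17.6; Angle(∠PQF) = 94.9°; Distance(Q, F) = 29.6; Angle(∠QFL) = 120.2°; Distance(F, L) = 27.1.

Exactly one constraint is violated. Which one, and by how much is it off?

Distance(F, L) = 27.1 — off by 3.60.

S = (0.00, 0.00) ✓; SA at 115.2° ✓; |SA| = 15.40 ✓; ∠SAZ = 89.00° ✓; |AZ| = 15.80 ✓; ∠AZP = 112.3° ✓; |ZP| = 20.40 ✓; ∠ZPQ = 103.3° ✓; |PQ| = 17.60 ✓; ∠PQF = 94.90° ✓; |QF| = 29.60 ✓; ∠QFL = 120.2° ✓; |FL| = 23.50 ✗.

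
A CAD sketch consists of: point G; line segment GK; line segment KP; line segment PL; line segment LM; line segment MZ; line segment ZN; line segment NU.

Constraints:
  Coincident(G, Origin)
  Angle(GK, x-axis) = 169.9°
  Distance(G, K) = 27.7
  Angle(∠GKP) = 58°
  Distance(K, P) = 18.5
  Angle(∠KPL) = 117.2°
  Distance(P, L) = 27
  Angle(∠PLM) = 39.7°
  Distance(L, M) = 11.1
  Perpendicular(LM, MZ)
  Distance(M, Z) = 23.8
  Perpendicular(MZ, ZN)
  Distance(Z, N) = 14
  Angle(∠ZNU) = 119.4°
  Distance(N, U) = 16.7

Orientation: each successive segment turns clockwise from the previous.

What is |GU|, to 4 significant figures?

30.22

The perpendicularity gives ZN at right angles to MZ, so ZN runs at 24.80°; with |ZN| = 14.0, N = (3.874, 34.46). ∠ZNU = 119.4° gives NU at -35.80° from the x-axis; with |NU| = 16.7, U = (17.42, 24.69). Then |GU| = |U − G| = 30.22.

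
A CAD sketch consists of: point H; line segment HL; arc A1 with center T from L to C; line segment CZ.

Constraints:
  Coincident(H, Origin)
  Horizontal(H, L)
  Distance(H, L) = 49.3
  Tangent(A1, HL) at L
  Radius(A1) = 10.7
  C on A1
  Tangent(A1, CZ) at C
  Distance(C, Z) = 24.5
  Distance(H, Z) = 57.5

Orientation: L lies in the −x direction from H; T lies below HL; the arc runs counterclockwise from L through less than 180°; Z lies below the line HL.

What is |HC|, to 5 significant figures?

60.466

Checks: H = (0.00, 0.00) ✓; |TC| = 10.70 ✓; ∠(TC, CZ) = 90.00° ✓; |CZ| = 24.50 ✓; |HZ| = 57.50 ✓.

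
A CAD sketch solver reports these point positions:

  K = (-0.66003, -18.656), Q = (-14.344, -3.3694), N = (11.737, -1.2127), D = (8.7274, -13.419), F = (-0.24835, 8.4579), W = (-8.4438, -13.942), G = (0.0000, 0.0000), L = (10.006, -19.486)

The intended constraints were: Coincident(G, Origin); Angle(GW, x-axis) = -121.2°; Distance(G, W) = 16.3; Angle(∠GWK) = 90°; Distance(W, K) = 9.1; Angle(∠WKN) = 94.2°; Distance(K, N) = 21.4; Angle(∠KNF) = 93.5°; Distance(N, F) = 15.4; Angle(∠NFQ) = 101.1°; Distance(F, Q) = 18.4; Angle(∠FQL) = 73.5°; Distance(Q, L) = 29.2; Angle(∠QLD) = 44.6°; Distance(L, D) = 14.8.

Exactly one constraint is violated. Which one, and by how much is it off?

Distance(L, D) = 14.8 — off by 8.60.

G = (0.00, 0.00) ✓; GW at -121.2° ✓; |GW| = 16.30 ✓; ∠GWK = 90.00° ✓; |WK| = 9.100 ✓; ∠WKN = 94.20° ✓; |KN| = 21.40 ✓; ∠KNF = 93.50° ✓; |NF| = 15.40 ✓; ∠NFQ = 101.1° ✓; |FQ| = 18.40 ✓; ∠FQL = 73.50° ✓; |QL| = 29.20 ✓; ∠QLD = 44.60° ✓; |LD| = 6.200 ✗.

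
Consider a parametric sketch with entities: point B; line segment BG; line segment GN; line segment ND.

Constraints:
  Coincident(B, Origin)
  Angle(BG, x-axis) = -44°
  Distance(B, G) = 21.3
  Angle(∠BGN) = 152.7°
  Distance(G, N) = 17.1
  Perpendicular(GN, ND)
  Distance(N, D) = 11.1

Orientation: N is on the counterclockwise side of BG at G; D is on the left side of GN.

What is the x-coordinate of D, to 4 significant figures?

34.89

B is at the origin; BG runs at -44.0° with length 21.3, so G = 21.3·(cos -44.0°, sin -44.0°) = (15.32, -14.80). ∠BGN = 152.7°, so GN runs at -44.0° + (180° − 152.7°) = -16.70° from the x-axis; with |GN| = 17.1, N = G + 17.1·(cos -16.70°, sin -16.70°) = (31.70, -19.71). GN ⟂ ND; with |ND| = 11.1 on the left of GN, D = N + 11.1·(0.2874, 0.9578) = (34.89, -9.078). So D.x = 34.89.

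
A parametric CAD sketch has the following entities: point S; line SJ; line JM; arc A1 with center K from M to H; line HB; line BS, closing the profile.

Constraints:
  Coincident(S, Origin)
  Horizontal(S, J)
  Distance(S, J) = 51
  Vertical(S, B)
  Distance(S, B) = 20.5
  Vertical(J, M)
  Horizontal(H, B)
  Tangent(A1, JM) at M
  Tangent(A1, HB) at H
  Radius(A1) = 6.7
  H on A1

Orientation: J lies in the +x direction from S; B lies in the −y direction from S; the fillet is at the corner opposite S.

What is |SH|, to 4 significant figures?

48.81

S is at the origin; SJ is horizontal with |SJ| = 51.0 and J on the +x side, so J = (51.00, 0.000). S and B share the same x with |SB| = 20.5 and B on the −y side, so B = (0.000, -20.50). The virtual corner opposite S is at (51.00, -20.50). Tangency of A1 to JM means the radius KM is perpendicular to JM and since A1 is tangent to HB there, KH ⟂ HB, with radius 6.7, so the center K sits 6.7 in from both sides at K = (44.30, -13.80). That places the tangent points at M = (51.00, -13.80) on JM and H = (44.30, -20.50) on HB. Then |SH| = |H − S| = 48.81.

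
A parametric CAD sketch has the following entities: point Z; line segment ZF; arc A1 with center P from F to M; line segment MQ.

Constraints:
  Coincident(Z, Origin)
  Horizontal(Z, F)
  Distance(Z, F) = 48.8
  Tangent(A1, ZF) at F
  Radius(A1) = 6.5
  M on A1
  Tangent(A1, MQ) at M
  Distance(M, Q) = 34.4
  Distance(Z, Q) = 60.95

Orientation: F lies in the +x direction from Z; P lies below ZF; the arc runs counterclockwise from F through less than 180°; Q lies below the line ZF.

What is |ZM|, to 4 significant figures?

42.89

Checks: |PM| = 6.500 ✓; ∠(PM, MQ) = 90.00° ✓; |MQ| = 34.40 ✓; |ZQ| = 60.95 ✓.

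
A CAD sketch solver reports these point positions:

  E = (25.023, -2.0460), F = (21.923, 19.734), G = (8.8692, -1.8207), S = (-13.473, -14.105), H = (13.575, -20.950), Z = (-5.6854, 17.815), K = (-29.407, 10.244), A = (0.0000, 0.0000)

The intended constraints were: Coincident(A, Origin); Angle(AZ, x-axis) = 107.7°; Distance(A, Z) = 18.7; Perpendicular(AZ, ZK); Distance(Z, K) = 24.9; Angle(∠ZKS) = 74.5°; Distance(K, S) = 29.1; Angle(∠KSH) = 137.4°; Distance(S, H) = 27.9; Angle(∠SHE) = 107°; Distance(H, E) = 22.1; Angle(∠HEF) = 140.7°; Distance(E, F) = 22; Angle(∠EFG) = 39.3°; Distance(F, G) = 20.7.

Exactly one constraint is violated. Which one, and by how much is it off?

Distance(F, G) = 20.7 — off by 4.50.

A = (0.00, 0.00) ✓; AZ at 107.7° ✓; |AZ| = 18.70 ✓; ∠(AZ, ZK) = 90.00° ✓; |ZK| = 24.90 ✓; ∠ZKS = 74.50° ✓; |KS| = 29.10 ✓; ∠KSH = 137.4° ✓; |SH| = 27.90 ✓; ∠SHE = 107.0° ✓; |HE| = 22.10 ✓; ∠HEF = 140.7° ✓; |EF| = 22.00 ✓; ∠EFG = 39.30° ✓; |FG| = 25.20 ✗.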